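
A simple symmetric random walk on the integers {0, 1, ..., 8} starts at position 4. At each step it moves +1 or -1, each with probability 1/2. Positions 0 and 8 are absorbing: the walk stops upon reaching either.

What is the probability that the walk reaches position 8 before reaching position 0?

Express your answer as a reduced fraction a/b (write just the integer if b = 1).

Answer: 1/2

Derivation:
Symmetric walk (p = 1/2): the harmonic-function argument gives P(hit 8 before 0 | start at 4) = a/N.
P = 4/8 = 1/2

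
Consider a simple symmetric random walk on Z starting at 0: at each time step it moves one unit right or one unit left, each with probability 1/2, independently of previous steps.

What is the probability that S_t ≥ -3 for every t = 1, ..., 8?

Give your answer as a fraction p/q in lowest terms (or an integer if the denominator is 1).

Answer: 105/128

Derivation:
Let f(t,s) = #length-t paths at position s with S_1..S_t all ≥ -3.
f(t,s) = f(t-1,s-1) + f(t-1,s+1) for s ≥ -3; f(t,s) = 0 for s < -3.
t=0: f(0,0)=1
t=1: f(1,-1)=1 f(1,1)=1
t=2: f(2,-2)=1 f(2,0)=2 f(2,2)=1
t=3: f(3,-3)=1 f(3,-1)=3 f(3,1)=3 f(3,3)=1
t=4: f(4,-2)=4 f(4,0)=6 f(4,2)=4 f(4,4)=1
t=5: f(5,-3)=4 f(5,-1)=10 f(5,1)=10 f(5,3)=5 f(5,5)=1
t=6: f(6,-2)=14 f(6,0)=20 f(6,2)=15 f(6,4)=6 f(6,6)=1
t=7: f(7,-3)=14 f(7,-1)=34 f(7,1)=35 f(7,3)=21 f(7,5)=7 f(7,7)=1
t=8: f(8,-2)=48 f(8,0)=69 f(8,2)=56 f(8,4)=28 f(8,6)=8 f(8,8)=1
Σ_s f(8,s) = 210
P = 210/256 = 105/128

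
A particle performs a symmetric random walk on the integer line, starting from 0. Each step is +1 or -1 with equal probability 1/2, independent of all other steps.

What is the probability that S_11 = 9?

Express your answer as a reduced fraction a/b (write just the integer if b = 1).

To reach position 9 after 11 steps: need 10 steps of +1 and 1 of -1.
Favorable paths: C(11,10) = 11
Total paths: 2^11 = 2048
P = 11/2048 = 11/2048

Answer: 11/2048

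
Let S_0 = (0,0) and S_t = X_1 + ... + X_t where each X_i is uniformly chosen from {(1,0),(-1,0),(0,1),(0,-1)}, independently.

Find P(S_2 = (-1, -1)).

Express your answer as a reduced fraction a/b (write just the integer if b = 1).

Answer: 1/8

Derivation:
Let h be the number of horizontal steps (so 2-h are vertical). To end at (-1,-1) need (h-1)/2 right-steps and ((2-h)-1)/2 up-steps.
Sum over h with 1 ≤ h ≤ 1, h ≡ 1 (mod 2), 2-h ≡ 1 (mod 2):
h=1: C(2,1)·C(1,0)·C(1,0) = 2·1·1 = 2
Total favorable: 2
Total paths: 4^2 = 16
P = 2/16 = 1/8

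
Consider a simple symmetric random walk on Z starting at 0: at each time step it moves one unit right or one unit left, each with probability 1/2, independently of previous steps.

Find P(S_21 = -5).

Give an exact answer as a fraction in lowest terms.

To reach position -5 after 21 steps: need 8 steps of +1 and 13 of -1.
Favorable paths: C(21,8) = 203490
Total paths: 2^21 = 2097152
P = 203490/2097152 = 101745/1048576

Answer: 101745/1048576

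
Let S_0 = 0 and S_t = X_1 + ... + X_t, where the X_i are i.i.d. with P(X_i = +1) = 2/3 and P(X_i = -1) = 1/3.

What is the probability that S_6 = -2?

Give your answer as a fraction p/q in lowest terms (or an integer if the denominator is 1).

To reach position -2 after 6 steps: need 2 steps of +1 and 4 steps of -1.
Number of such sequences: C(6,2) = 15
Each has probability (2/3)^2 · (1/3)^4 = 4/729
P = 15 · 4/729 = 20/243

Answer: 20/243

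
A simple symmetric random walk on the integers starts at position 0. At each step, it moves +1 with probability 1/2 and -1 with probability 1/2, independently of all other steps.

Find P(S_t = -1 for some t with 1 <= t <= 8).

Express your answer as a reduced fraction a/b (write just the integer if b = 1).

Answer: 93/128

Derivation:
Count via complement. Let g(t,s) = #length-t paths at position s with S_1..S_t all ≠ -1.
g(t,s) = g(t-1,s-1) + g(t-1,s+1) for s ≠ -1; g(t,-1) = 0.
t=0: g(0,0)=1
t=1: g(1,1)=1
t=2: g(2,0)=1 g(2,2)=1
t=3: g(3,1)=2 g(3,3)=1
t=4: g(4,0)=2 g(4,2)=3 g(4,4)=1
t=5: g(5,1)=5 g(5,3)=4 g(5,5)=1
t=6: g(6,0)=5 g(6,2)=9 g(6,4)=5 g(6,6)=1
t=7: g(7,1)=14 g(7,3)=14 g(7,5)=6 g(7,7)=1
t=8: g(8,0)=14 g(8,2)=28 g(8,4)=20 g(8,6)=7 g(8,8)=1
Paths never hitting -1: Σ_s g(8,s) = 70
Paths hitting -1: 2^8 - 70 = 186
P = 186/256 = 93/128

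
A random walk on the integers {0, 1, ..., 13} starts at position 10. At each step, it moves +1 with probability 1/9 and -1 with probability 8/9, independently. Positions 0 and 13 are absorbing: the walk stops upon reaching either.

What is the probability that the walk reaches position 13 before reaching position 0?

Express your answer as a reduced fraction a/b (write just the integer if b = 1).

Biased walk: p = 1/9, q = 8/9, r = q/p = 8
Gambler's ruin: P(hit 13 before 0 | start at 10) = (1 - r^a)/(1 - r^N)
r^10 = 1073741824; r^13 = 549755813888
P = (1 - 1073741824) / (1 - 549755813888) = -1073741823 / -549755813887 = 153391689/78536544841

Answer: 153391689/78536544841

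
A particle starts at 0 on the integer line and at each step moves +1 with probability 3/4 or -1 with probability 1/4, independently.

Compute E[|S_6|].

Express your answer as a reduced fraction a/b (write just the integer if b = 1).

Answer: 1623/512

Derivation:
S_6 takes values m ≡ 0 (mod 2) with |m| ≤ 6; P(S_6=m) = C(6,(6+m)/2) · (3/4)^((6+m)/2) · (1/4)^((6-m)/2).
Distribution: P(S=-6)=1/4096, P(S=-4)=9/2048, P(S=-2)=135/4096, P(S=0)=135/1024, P(S=2)=1215/4096, P(S=4)=729/2048, P(S=6)=729/4096
E[|S_6|] = Σ_m |m|·P(S_6=m) = 1623/512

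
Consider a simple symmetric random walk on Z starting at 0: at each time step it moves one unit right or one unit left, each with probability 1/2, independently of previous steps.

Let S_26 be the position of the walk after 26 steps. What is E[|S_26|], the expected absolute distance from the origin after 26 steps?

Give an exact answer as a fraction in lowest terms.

Answer: 16900975/4194304

Derivation:
S_26 takes values m ≡ 0 (mod 2) with |m| ≤ 26; P(S_26=m) = C(26,(26+m)/2)/2^26.
Total paths: 2^26 = 67108864
Distribution: P(S=-26)=1/67108864, P(S=-24)=26/67108864, P(S=-22)=325/67108864, P(S=-20)=2600/67108864, P(S=-18)=14950/67108864, P(S=-16)=65780/67108864, P(S=-14)=230230/67108864, P(S=-12)=657800/67108864, P(S=-10)=1562275/67108864, P(S=-8)=3124550/67108864, P(S=-6)=5311735/67108864, P(S=-4)=7726160/67108864, P(S=-2)=9657700/67108864, P(S=0)=10400600/67108864, P(S=2)=9657700/67108864, P(S=4)=7726160/67108864, P(S=6)=5311735/67108864, P(S=8)=3124550/67108864, P(S=10)=1562275/67108864, P(S=12)=657800/67108864, P(S=14)=230230/67108864, P(S=16)=65780/67108864, P(S=18)=14950/67108864, P(S=20)=2600/67108864, P(S=22)=325/67108864, P(S=24)=26/67108864, P(S=26)=1/67108864
E[|S_26|] = Σ_m |m|·P(S_26=m) = 270415600/67108864 = 16900975/4194304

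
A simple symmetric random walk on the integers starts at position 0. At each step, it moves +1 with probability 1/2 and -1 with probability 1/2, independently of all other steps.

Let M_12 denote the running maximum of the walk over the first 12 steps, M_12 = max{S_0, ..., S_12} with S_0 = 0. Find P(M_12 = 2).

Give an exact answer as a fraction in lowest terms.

Answer: 99/512

Derivation:
Let M_12 = max(S_0,...,S_12). Use the reflection principle: for j ≥ 1, #{paths with M_12 ≥ j} = #{S_12 ≥ j} + #{S_12 ≥ j+1}.
By reflection, #{M_12 ≥ 2} = #{S_12 ≥ 2} + #{S_12 ≥ 3} = 1586 + 794 = 2380.
#{M_12 ≥ 3} = #{S_12 ≥ 3} + #{S_12 ≥ 4} = 794 + 794 = 1588.
#{M_12 = 2} = 2380 - 1588 = 792.
P(M_12 = 2) = 792/4096 = 99/512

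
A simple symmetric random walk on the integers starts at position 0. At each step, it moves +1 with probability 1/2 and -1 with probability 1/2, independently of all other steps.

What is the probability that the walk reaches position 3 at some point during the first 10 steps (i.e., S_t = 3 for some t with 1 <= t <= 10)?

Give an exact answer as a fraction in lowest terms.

Answer: 11/32

Derivation:
Count via complement. Let g(t,s) = #length-t paths at position s with S_1..S_t all ≠ 3.
g(t,s) = g(t-1,s-1) + g(t-1,s+1) for s ≠ 3; g(t,3) = 0.
t=0: g(0,0)=1
t=1: g(1,-1)=1 g(1,1)=1
t=2: g(2,-2)=1 g(2,0)=2 g(2,2)=1
t=3: g(3,-3)=1 g(3,-1)=3 g(3,1)=3
t=4: g(4,-4)=1 g(4,-2)=4 g(4,0)=6 g(4,2)=3
t=5: g(5,-5)=1 g(5,-3)=5 g(5,-1)=10 g(5,1)=9
t=6: g(6,-6)=1 g(6,-4)=6 g(6,-2)=15 g(6,0)=19 g(6,2)=9
t=7: g(7,-7)=1 g(7,-5)=7 g(7,-3)=21 g(7,-1)=34 g(7,1)=28
t=8: g(8,-8)=1 g(8,-6)=8 g(8,-4)=28 g(8,-2)=55 g(8,0)=62 g(8,2)=28
t=9: g(9,-9)=1 g(9,-7)=9 g(9,-5)=36 g(9,-3)=83 g(9,-1)=117 g(9,1)=90
t=10: g(10,-10)=1 g(10,-8)=10 g(10,-6)=45 g(10,-4)=119 g(10,-2)=200 g(10,0)=207 g(10,2)=90
Paths never hitting 3: Σ_s g(10,s) = 672
Paths hitting 3: 2^10 - 672 = 352
P = 352/1024 = 11/32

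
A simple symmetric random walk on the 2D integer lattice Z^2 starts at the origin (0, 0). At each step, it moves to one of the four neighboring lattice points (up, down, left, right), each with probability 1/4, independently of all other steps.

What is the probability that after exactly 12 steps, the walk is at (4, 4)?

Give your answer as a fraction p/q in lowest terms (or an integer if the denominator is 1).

Let h be the number of horizontal steps (so 12-h are vertical). To end at (4,4) need (h+4)/2 right-steps and ((12-h)+4)/2 up-steps.
Sum over h with 4 ≤ h ≤ 8, h ≡ 0 (mod 2), 12-h ≡ 0 (mod 2):
h=4: C(12,4)·C(4,4)·C(8,6) = 495·1·28 = 13860
h=6: C(12,6)·C(6,5)·C(6,5) = 924·6·6 = 33264
h=8: C(12,8)·C(8,6)·C(4,4) = 495·28·1 = 13860
Total favorable: 60984
Total paths: 4^12 = 16777216
P = 60984/16777216 = 7623/2097152

Answer: 7623/2097152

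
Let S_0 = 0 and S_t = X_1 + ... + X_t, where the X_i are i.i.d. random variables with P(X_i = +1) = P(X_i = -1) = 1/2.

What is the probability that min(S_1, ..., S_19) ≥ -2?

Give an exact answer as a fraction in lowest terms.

Let f(t,s) = #length-t paths at position s with S_1..S_t all ≥ -2.
f(t,s) = f(t-1,s-1) + f(t-1,s+1) for s ≥ -2; f(t,s) = 0 for s < -2.
t=0: f(0,0)=1
t=1: f(1,-1)=1 f(1,1)=1
t=2: f(2,-2)=1 f(2,0)=2 f(2,2)=1
t=3: f(3,-1)=3 f(3,1)=3 f(3,3)=1
t=4: f(4,-2)=3 f(4,0)=6 f(4,2)=4 f(4,4)=1
t=5: f(5,-1)=9 f(5,1)=10 f(5,3)=5 f(5,5)=1
t=6: f(6,-2)=9 f(6,0)=19 f(6,2)=15 f(6,4)=6 f(6,6)=1
t=7: f(7,-1)=28 f(7,1)=34 f(7,3)=21 f(7,5)=7 f(7,7)=1
t=8: f(8,-2)=28 f(8,0)=62 f(8,2)=55 f(8,4)=28 f(8,6)=8 f(8,8)=1
t=9: f(9,-1)=90 f(9,1)=117 f(9,3)=83 f(9,5)=36 f(9,7)=9 f(9,9)=1
t=10: f(10,-2)=90 f(10,0)=207 f(10,2)=200 f(10,4)=119 f(10,6)=45 f(10,8)=10 f(10,10)=1
t=11: f(11,-1)=297 f(11,1)=407 f(11,3)=319 f(11,5)=164 f(11,7)=55 f(11,9)=11 f(11,11)=1
t=12: f(12,-2)=297 f(12,0)=704 f(12,2)=726 f(12,4)=483 f(12,6)=219 f(12,8)=66 f(12,10)=12 f(12,12)=1
t=13: f(13,-1)=1001 f(13,1)=1430 f(13,3)=1209 f(13,5)=702 f(13,7)=285 f(13,9)=78 f(13,11)=13 f(13,13)=1
t=14: f(14,-2)=1001 f(14,0)=2431 f(14,2)=2639 f(14,4)=1911 f(14,6)=987 f(14,8)=363 f(14,10)=91 f(14,12)=14 f(14,14)=1
t=15: f(15,-1)=3432 f(15,1)=5070 f(15,3)=4550 f(15,5)=2898 f(15,7)=1350 f(15,9)=454 f(15,11)=105 f(15,13)=15 f(15,15)=1
t=16: f(16,-2)=3432 f(16,0)=8502 f(16,2)=9620 f(16,4)=7448 f(16,6)=4248 f(16,8)=1804 f(16,10)=559 f(16,12)=120 f(16,14)=16 f(16,16)=1
t=17: f(17,-1)=11934 f(17,1)=18122 f(17,3)=17068 f(17,5)=11696 f(17,7)=6052 f(17,9)=2363 f(17,11)=679 f(17,13)=136 f(17,15)=17 f(17,17)=1
t=18: f(18,-2)=11934 f(18,0)=30056 f(18,2)=35190 f(18,4)=28764 f(18,6)=17748 f(18,8)=8415 f(18,10)=3042 f(18,12)=815 f(18,14)=153 f(18,16)=18 f(18,18)=1
t=19: f(19,-1)=41990 f(19,1)=65246 f(19,3)=63954 f(19,5)=46512 f(19,7)=26163 f(19,9)=11457 f(19,11)=3857 f(19,13)=968 f(19,15)=171 f(19,17)=19 f(19,19)=1
Σ_s f(19,s) = 260338
P = 260338/524288 = 130169/262144

Answer: 130169/262144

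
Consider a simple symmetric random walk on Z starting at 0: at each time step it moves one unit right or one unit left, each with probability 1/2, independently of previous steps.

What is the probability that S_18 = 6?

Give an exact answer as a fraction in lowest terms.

Answer: 4641/65536

Derivation:
To reach position 6 after 18 steps: need 12 steps of +1 and 6 of -1.
Favorable paths: C(18,12) = 18564
Total paths: 2^18 = 262144
P = 18564/262144 = 4641/65536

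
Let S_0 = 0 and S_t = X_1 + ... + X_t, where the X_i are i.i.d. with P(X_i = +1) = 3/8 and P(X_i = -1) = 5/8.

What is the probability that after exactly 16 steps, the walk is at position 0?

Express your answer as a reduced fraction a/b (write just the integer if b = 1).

Answer: 16492201171875/140737488355328

Derivation:
To be at 0 after 16 steps: need exactly 8 steps of +1 and 8 of -1.
Number of such sequences: C(16,8) = 12870
Each has probability (3/8)^8 · (5/8)^8 = 2562890625/281474976710656
P = 12870 · 2562890625/281474976710656 = 16492201171875/140737488355328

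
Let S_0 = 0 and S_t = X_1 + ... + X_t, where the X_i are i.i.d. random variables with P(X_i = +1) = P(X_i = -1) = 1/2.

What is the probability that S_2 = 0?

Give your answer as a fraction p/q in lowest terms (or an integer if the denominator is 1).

Answer: 1/2

Derivation:
To return to 0 after 2 steps: need exactly 1 step of +1 and 1 of -1.
Favorable paths: C(2,1) = 2
Total paths: 2^2 = 4
P = 2/4 = 1/2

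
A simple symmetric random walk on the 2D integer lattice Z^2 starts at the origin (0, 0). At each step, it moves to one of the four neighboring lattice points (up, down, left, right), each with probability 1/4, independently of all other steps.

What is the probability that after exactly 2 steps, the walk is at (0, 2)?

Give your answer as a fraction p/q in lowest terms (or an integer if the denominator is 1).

Let h be the number of horizontal steps (so 2-h are vertical). To end at (0,2) need (h+0)/2 right-steps and ((2-h)+2)/2 up-steps.
Sum over h with 0 ≤ h ≤ 0, h ≡ 0 (mod 2), 2-h ≡ 0 (mod 2):
h=0: C(2,0)·C(0,0)·C(2,2) = 1·1·1 = 1
Total favorable: 1
Total paths: 4^2 = 16
P = 1/16 = 1/16

Answer: 1/16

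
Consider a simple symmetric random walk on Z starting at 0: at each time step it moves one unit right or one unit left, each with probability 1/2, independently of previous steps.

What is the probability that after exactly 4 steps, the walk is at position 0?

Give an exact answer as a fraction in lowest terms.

To return to 0 after 4 steps: need exactly 2 steps of +1 and 2 of -1.
Favorable paths: C(4,2) = 6
Total paths: 2^4 = 16
P = 6/16 = 3/8

Answer: 3/8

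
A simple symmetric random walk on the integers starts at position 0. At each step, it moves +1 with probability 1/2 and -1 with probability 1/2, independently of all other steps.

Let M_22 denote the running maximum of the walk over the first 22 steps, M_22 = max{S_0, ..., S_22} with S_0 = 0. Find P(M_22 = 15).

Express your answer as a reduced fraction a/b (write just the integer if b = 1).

Let M_22 = max(S_0,...,S_22). Use the reflection principle: for j ≥ 1, #{paths with M_22 ≥ j} = #{S_22 ≥ j} + #{S_22 ≥ j+1}.
By reflection, #{M_22 ≥ 15} = #{S_22 ≥ 15} + #{S_22 ≥ 16} = 1794 + 1794 = 3588.
#{M_22 ≥ 16} = #{S_22 ≥ 16} + #{S_22 ≥ 17} = 1794 + 254 = 2048.
#{M_22 = 15} = 3588 - 2048 = 1540.
P(M_22 = 15) = 1540/4194304 = 385/1048576

Answer: 385/1048576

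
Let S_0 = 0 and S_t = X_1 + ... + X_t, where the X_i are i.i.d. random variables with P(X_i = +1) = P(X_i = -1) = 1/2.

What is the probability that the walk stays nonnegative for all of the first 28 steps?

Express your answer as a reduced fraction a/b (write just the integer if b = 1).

Answer: 5014575/33554432

Derivation:
Let f(t,s) = #length-t paths at position s with S_1..S_t all ≥ 0.
f(t,s) = f(t-1,s-1) + f(t-1,s+1) for s ≥ 0; f(t,s) = 0 for s < 0.
t=0: f(0,0)=1
t=1: f(1,1)=1
t=2: f(2,0)=1 f(2,2)=1
t=3: f(3,1)=2 f(3,3)=1
t=4: f(4,0)=2 f(4,2)=3 f(4,4)=1
t=5: f(5,1)=5 f(5,3)=4 f(5,5)=1
t=6: f(6,0)=5 f(6,2)=9 f(6,4)=5 f(6,6)=1
t=7: f(7,1)=14 f(7,3)=14 f(7,5)=6 f(7,7)=1
t=8: f(8,0)=14 f(8,2)=28 f(8,4)=20 f(8,6)=7 f(8,8)=1
t=9: f(9,1)=42 f(9,3)=48 f(9,5)=27 f(9,7)=8 f(9,9)=1
t=10: f(10,0)=42 f(10,2)=90 f(10,4)=75 f(10,6)=35 f(10,8)=9 f(10,10)=1
t=11: f(11,1)=132 f(11,3)=165 f(11,5)=110 f(11,7)=44 f(11,9)=10 f(11,11)=1
t=12: f(12,0)=132 f(12,2)=297 f(12,4)=275 f(12,6)=154 f(12,8)=54 f(12,10)=11 f(12,12)=1
t=13: f(13,1)=429 f(13,3)=572 f(13,5)=429 f(13,7)=208 f(13,9)=65 f(13,11)=12 f(13,13)=1
t=14: f(14,0)=429 f(14,2)=1001 f(14,4)=1001 f(14,6)=637 f(14,8)=273 f(14,10)=77 f(14,12)=13 f(14,14)=1
t=15: f(15,1)=1430 f(15,3)=2002 f(15,5)=1638 f(15,7)=910 f(15,9)=350 f(15,11)=90 f(15,13)=14 f(15,15)=1
t=16: f(16,0)=1430 f(16,2)=3432 f(16,4)=3640 f(16,6)=2548 f(16,8)=1260 f(16,10)=440 f(16,12)=104 f(16,14)=15 f(16,16)=1
t=17: f(17,1)=4862 f(17,3)=7072 f(17,5)=6188 f(17,7)=3808 f(17,9)=1700 f(17,11)=544 f(17,13)=119 f(17,15)=16 f(17,17)=1
t=18: f(18,0)=4862 f(18,2)=11934 f(18,4)=13260 f(18,6)=9996 f(18,8)=5508 f(18,10)=2244 f(18,12)=663 f(18,14)=135 f(18,16)=17 f(18,18)=1
t=19: f(19,1)=16796 f(19,3)=25194 f(19,5)=23256 f(19,7)=15504 f(19,9)=7752 f(19,11)=2907 f(19,13)=798 f(19,15)=152 f(19,17)=18 f(19,19)=1
t=20: f(20,0)=16796 f(20,2)=41990 f(20,4)=48450 f(20,6)=38760 f(20,8)=23256 f(20,10)=10659 f(20,12)=3705 f(20,14)=950 f(20,16)=170 f(20,18)=19 f(20,20)=1
t=21: f(21,1)=58786 f(21,3)=90440 f(21,5)=87210 f(21,7)=62016 f(21,9)=33915 f(21,11)=14364 f(21,13)=4655 f(21,15)=1120 f(21,17)=189 f(21,19)=20 f(21,21)=1
t=22: f(22,0)=58786 f(22,2)=149226 f(22,4)=177650 f(22,6)=149226 f(22,8)=95931 f(22,10)=48279 f(22,12)=19019 f(22,14)=5775 f(22,16)=1309 f(22,18)=209 f(22,20)=21 f(22,22)=1
t=23: f(23,1)=208012 f(23,3)=326876 f(23,5)=326876 f(23,7)=245157 f(23,9)=144210 f(23,11)=67298 f(23,13)=24794 f(23,15)=7084 f(23,17)=1518 f(23,19)=230 f(23,21)=22 f(23,23)=1
t=24: f(24,0)=208012 f(24,2)=534888 f(24,4)=653752 f(24,6)=572033 f(24,8)=389367 f(24,10)=211508 f(24,12)=92092 f(24,14)=31878 f(24,16)=8602 f(24,18)=1748 f(24,20)=252 f(24,22)=23 f(24,24)=1
t=25: f(25,1)=742900 f(25,3)=1188640 f(25,5)=1225785 f(25,7)=961400 f(25,9)=600875 f(25,11)=303600 f(25,13)=123970 f(25,15)=40480 f(25,17)=10350 f(25,19)=2000 f(25,21)=275 f(25,23)=24 f(25,25)=1
t=26: f(26,0)=742900 f(26,2)=1931540 f(26,4)=2414425 f(26,6)=2187185 f(26,8)=1562275 f(26,10)=904475 f(26,12)=427570 f(26,14)=164450 f(26,16)=50830 f(26,18)=12350 f(26,20)=2275 f(26,22)=299 f(26,24)=25 f(26,26)=1
t=27: f(27,1)=2674440 f(27,3)=4345965 f(27,5)=4601610 f(27,7)=3749460 f(27,9)=2466750 f(27,11)=1332045 f(27,13)=592020 f(27,15)=215280 f(27,17)=63180 f(27,19)=14625 f(27,21)=2574 f(27,23)=324 f(27,25)=26 f(27,27)=1
t=28: f(28,0)=2674440 f(28,2)=7020405 f(28,4)=8947575 f(28,6)=8351070 f(28,8)=6216210 f(28,10)=3798795 f(28,12)=1924065 f(28,14)=807300 f(28,16)=278460 f(28,18)=77805 f(28,20)=17199 f(28,22)=2898 f(28,24)=350 f(28,26)=27 f(28,28)=1
Σ_s f(28,s) = 40116600
P = 40116600/268435456 = 5014575/33554432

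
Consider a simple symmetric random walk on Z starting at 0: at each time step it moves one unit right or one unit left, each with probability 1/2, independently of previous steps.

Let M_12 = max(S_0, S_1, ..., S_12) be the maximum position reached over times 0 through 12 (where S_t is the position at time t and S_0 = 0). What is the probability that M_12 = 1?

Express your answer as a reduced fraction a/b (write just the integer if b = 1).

Let M_12 = max(S_0,...,S_12). Use the reflection principle: for j ≥ 1, #{paths with M_12 ≥ j} = #{S_12 ≥ j} + #{S_12 ≥ j+1}.
By reflection, #{M_12 ≥ 1} = #{S_12 ≥ 1} + #{S_12 ≥ 2} = 1586 + 1586 = 3172.
#{M_12 ≥ 2} = #{S_12 ≥ 2} + #{S_12 ≥ 3} = 1586 + 794 = 2380.
#{M_12 = 1} = 3172 - 2380 = 792.
P(M_12 = 1) = 792/4096 = 99/512

Answer: 99/512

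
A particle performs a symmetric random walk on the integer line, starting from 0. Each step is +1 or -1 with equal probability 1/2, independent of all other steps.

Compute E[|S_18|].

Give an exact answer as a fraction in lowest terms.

S_18 takes values m ≡ 0 (mod 2) with |m| ≤ 18; P(S_18=m) = C(18,(18+m)/2)/2^18.
Total paths: 2^18 = 262144
Distribution: P(S=-18)=1/262144, P(S=-16)=18/262144, P(S=-14)=153/262144, P(S=-12)=816/262144, P(S=-10)=3060/262144, P(S=-8)=8568/262144, P(S=-6)=18564/262144, P(S=-4)=31824/262144, P(S=-2)=43758/262144, P(S=0)=48620/262144, P(S=2)=43758/262144, P(S=4)=31824/262144, P(S=6)=18564/262144, P(S=8)=8568/262144, P(S=10)=3060/262144, P(S=12)=816/262144, P(S=14)=153/262144, P(S=16)=18/262144, P(S=18)=1/262144
E[|S_18|] = Σ_m |m|·P(S_18=m) = 875160/262144 = 109395/32768

Answer: 109395/32768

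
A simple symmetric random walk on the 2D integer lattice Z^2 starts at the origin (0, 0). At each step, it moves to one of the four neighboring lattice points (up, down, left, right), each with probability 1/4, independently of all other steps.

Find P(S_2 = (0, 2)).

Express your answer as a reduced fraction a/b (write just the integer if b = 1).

Let h be the number of horizontal steps (so 2-h are vertical). To end at (0,2) need (h+0)/2 right-steps and ((2-h)+2)/2 up-steps.
Sum over h with 0 ≤ h ≤ 0, h ≡ 0 (mod 2), 2-h ≡ 0 (mod 2):
h=0: C(2,0)·C(0,0)·C(2,2) = 1·1·1 = 1
Total favorable: 1
Total paths: 4^2 = 16
P = 1/16 = 1/16

Answer: 1/16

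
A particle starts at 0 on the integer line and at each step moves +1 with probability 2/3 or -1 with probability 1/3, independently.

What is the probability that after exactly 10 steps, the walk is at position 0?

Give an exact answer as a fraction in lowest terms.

Answer: 896/6561

Derivation:
To be at 0 after 10 steps: need exactly 5 steps of +1 and 5 of -1.
Number of such sequences: C(10,5) = 252
Each has probability (2/3)^5 · (1/3)^5 = 32/59049
P = 252 · 32/59049 = 896/6561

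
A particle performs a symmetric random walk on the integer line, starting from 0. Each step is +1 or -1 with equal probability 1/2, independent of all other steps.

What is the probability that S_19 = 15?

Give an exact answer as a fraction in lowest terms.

Answer: 171/524288

Derivation:
To reach position 15 after 19 steps: need 17 steps of +1 and 2 of -1.
Favorable paths: C(19,17) = 171
Total paths: 2^19 = 524288
P = 171/524288 = 171/524288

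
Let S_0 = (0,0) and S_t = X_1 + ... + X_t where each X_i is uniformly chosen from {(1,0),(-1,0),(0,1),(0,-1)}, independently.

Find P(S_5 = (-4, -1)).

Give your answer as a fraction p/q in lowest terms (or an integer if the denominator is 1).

Answer: 5/1024

Derivation:
Let h be the number of horizontal steps (so 5-h are vertical). To end at (-4,-1) need (h-4)/2 right-steps and ((5-h)-1)/2 up-steps.
Sum over h with 4 ≤ h ≤ 4, h ≡ 0 (mod 2), 5-h ≡ 1 (mod 2):
h=4: C(5,4)·C(4,0)·C(1,0) = 5·1·1 = 5
Total favorable: 5
Total paths: 4^5 = 1024
P = 5/1024 = 5/1024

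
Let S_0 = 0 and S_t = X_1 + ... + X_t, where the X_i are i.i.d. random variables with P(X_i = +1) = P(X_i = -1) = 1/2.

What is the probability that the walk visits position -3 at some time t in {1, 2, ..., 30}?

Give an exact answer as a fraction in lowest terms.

Answer: 313889477/536870912

Derivation:
Count via complement. Let g(t,s) = #length-t paths at position s with S_1..S_t all ≠ -3.
g(t,s) = g(t-1,s-1) + g(t-1,s+1) for s ≠ -3; g(t,-3) = 0.
t=0: g(0,0)=1
t=1: g(1,-1)=1 g(1,1)=1
t=2: g(2,-2)=1 g(2,0)=2 g(2,2)=1
t=3: g(3,-1)=3 g(3,1)=3 g(3,3)=1
t=4: g(4,-2)=3 g(4,0)=6 g(4,2)=4 g(4,4)=1
t=5: g(5,-1)=9 g(5,1)=10 g(5,3)=5 g(5,5)=1
t=6: g(6,-2)=9 g(6,0)=19 g(6,2)=15 g(6,4)=6 g(6,6)=1
t=7: g(7,-1)=28 g(7,1)=34 g(7,3)=21 g(7,5)=7 g(7,7)=1
t=8: g(8,-2)=28 g(8,0)=62 g(8,2)=55 g(8,4)=28 g(8,6)=8 g(8,8)=1
t=9: g(9,-1)=90 g(9,1)=117 g(9,3)=83 g(9,5)=36 g(9,7)=9 g(9,9)=1
t=10: g(10,-2)=90 g(10,0)=207 g(10,2)=200 g(10,4)=119 g(10,6)=45 g(10,8)=10 g(10,10)=1
t=11: g(11,-1)=297 g(11,1)=407 g(11,3)=319 g(11,5)=164 g(11,7)=55 g(11,9)=11 g(11,11)=1
t=12: g(12,-2)=297 g(12,0)=704 g(12,2)=726 g(12,4)=483 g(12,6)=219 g(12,8)=66 g(12,10)=12 g(12,12)=1
t=13: g(13,-1)=1001 g(13,1)=1430 g(13,3)=1209 g(13,5)=702 g(13,7)=285 g(13,9)=78 g(13,11)=13 g(13,13)=1
t=14: g(14,-2)=1001 g(14,0)=2431 g(14,2)=2639 g(14,4)=1911 g(14,6)=987 g(14,8)=363 g(14,10)=91 g(14,12)=14 g(14,14)=1
t=15: g(15,-1)=3432 g(15,1)=5070 g(15,3)=4550 g(15,5)=2898 g(15,7)=1350 g(15,9)=454 g(15,11)=105 g(15,13)=15 g(15,15)=1
t=16: g(16,-2)=3432 g(16,0)=8502 g(16,2)=9620 g(16,4)=7448 g(16,6)=4248 g(16,8)=1804 g(16,10)=559 g(16,12)=120 g(16,14)=16 g(16,16)=1
t=17: g(17,-1)=11934 g(17,1)=18122 g(17,3)=17068 g(17,5)=11696 g(17,7)=6052 g(17,9)=2363 g(17,11)=679 g(17,13)=136 g(17,15)=17 g(17,17)=1
t=18: g(18,-2)=11934 g(18,0)=30056 g(18,2)=35190 g(18,4)=28764 g(18,6)=17748 g(18,8)=8415 g(18,10)=3042 g(18,12)=815 g(18,14)=153 g(18,16)=18 g(18,18)=1
t=19: g(19,-1)=41990 g(19,1)=65246 g(19,3)=63954 g(19,5)=46512 g(19,7)=26163 g(19,9)=11457 g(19,11)=3857 g(19,13)=968 g(19,15)=171 g(19,17)=19 g(19,19)=1
t=20: g(20,-2)=41990 g(20,0)=107236 g(20,2)=129200 g(20,4)=110466 g(20,6)=72675 g(20,8)=37620 g(20,10)=15314 g(20,12)=4825 g(20,14)=1139 g(20,16)=190 g(20,18)=20 g(20,20)=1
t=21: g(21,-1)=149226 g(21,1)=236436 g(21,3)=239666 g(21,5)=183141 g(21,7)=110295 g(21,9)=52934 g(21,11)=20139 g(21,13)=5964 g(21,15)=1329 g(21,17)=210 g(21,19)=21 g(21,21)=1
t=22: g(22,-2)=149226 g(22,0)=385662 g(22,2)=476102 g(22,4)=422807 g(22,6)=293436 g(22,8)=163229 g(22,10)=73073 g(22,12)=26103 g(22,14)=7293 g(22,16)=1539 g(22,18)=231 g(22,20)=22 g(22,22)=1
t=23: g(23,-1)=534888 g(23,1)=861764 g(23,3)=898909 g(23,5)=716243 g(23,7)=456665 g(23,9)=236302 g(23,11)=99176 g(23,13)=33396 g(23,15)=8832 g(23,17)=1770 g(23,19)=253 g(23,21)=23 g(23,23)=1
t=24: g(24,-2)=534888 g(24,0)=1396652 g(24,2)=1760673 g(24,4)=1615152 g(24,6)=1172908 g(24,8)=692967 g(24,10)=335478 g(24,12)=132572 g(24,14)=42228 g(24,16)=10602 g(24,18)=2023 g(24,20)=276 g(24,22)=24 g(24,24)=1
t=25: g(25,-1)=1931540 g(25,1)=3157325 g(25,3)=3375825 g(25,5)=2788060 g(25,7)=1865875 g(25,9)=1028445 g(25,11)=468050 g(25,13)=174800 g(25,15)=52830 g(25,17)=12625 g(25,19)=2299 g(25,21)=300 g(25,23)=25 g(25,25)=1
t=26: g(26,-2)=1931540 g(26,0)=5088865 g(26,2)=6533150 g(26,4)=6163885 g(26,6)=4653935 g(26,8)=2894320 g(26,10)=1496495 g(26,12)=642850 g(26,14)=227630 g(26,16)=65455 g(26,18)=14924 g(26,20)=2599 g(26,22)=325 g(26,24)=26 g(26,26)=1
t=27: g(27,-1)=7020405 g(27,1)=11622015 g(27,3)=12697035 g(27,5)=10817820 g(27,7)=7548255 g(27,9)=4390815 g(27,11)=2139345 g(27,13)=870480 g(27,15)=293085 g(27,17)=80379 g(27,19)=17523 g(27,21)=2924 g(27,23)=351 g(27,25)=27 g(27,27)=1
t=28: g(28,-2)=7020405 g(28,0)=18642420 g(28,2)=24319050 g(28,4)=23514855 g(28,6)=18366075 g(28,8)=11939070 g(28,10)=6530160 g(28,12)=3009825 g(28,14)=1163565 g(28,16)=373464 g(28,18)=97902 g(28,20)=20447 g(28,22)=3275 g(28,24)=378 g(28,26)=28 g(28,28)=1
t=29: g(29,-1)=25662825 g(29,1)=42961470 g(29,3)=47833905 g(29,5)=41880930 g(29,7)=30305145 g(29,9)=18469230 g(29,11)=9539985 g(29,13)=4173390 g(29,15)=1537029 g(29,17)=471366 g(29,19)=118349 g(29,21)=23722 g(29,23)=3653 g(29,25)=406 g(29,27)=29 g(29,29)=1
t=30: g(30,-2)=25662825 g(30,0)=68624295 g(30,2)=90795375 g(30,4)=89714835 g(30,6)=72186075 g(30,8)=48774375 g(30,10)=28009215 g(30,12)=13713375 g(30,14)=5710419 g(30,16)=2008395 g(30,18)=589715 g(30,20)=142071 g(30,22)=27375 g(30,24)=4059 g(30,26)=435 g(30,28)=30 g(30,30)=1
Paths never hitting -3: Σ_s g(30,s) = 445962870
Paths hitting -3: 2^30 - 445962870 = 627778954
P = 627778954/1073741824 = 313889477/536870912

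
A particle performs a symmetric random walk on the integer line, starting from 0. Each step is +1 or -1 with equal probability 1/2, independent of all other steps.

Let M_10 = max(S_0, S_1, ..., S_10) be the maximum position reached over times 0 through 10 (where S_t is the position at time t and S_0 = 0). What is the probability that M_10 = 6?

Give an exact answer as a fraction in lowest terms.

Let M_10 = max(S_0,...,S_10). Use the reflection principle: for j ≥ 1, #{paths with M_10 ≥ j} = #{S_10 ≥ j} + #{S_10 ≥ j+1}.
By reflection, #{M_10 ≥ 6} = #{S_10 ≥ 6} + #{S_10 ≥ 7} = 56 + 11 = 67.
#{M_10 ≥ 7} = #{S_10 ≥ 7} + #{S_10 ≥ 8} = 11 + 11 = 22.
#{M_10 = 6} = 67 - 22 = 45.
P(M_10 = 6) = 45/1024 = 45/1024

Answer: 45/1024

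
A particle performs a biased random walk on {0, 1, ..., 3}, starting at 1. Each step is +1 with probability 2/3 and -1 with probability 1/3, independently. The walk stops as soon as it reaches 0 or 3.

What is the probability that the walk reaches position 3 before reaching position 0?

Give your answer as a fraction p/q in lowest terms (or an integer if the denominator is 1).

Biased walk: p = 2/3, q = 1/3, r = q/p = 1/2
Gambler's ruin: P(hit 3 before 0 | start at 1) = (1 - r^a)/(1 - r^N)
r^1 = 1/2; r^3 = 1/8
P = (1 - 1/2) / (1 - 1/8) = 1/2 / 7/8 = 4/7

Answer: 4/7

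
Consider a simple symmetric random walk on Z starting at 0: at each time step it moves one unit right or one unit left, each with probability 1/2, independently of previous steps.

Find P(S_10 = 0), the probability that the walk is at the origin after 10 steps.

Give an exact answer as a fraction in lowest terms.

To return to 0 after 10 steps: need exactly 5 steps of +1 and 5 of -1.
Favorable paths: C(10,5) = 252
Total paths: 2^10 = 1024
P = 252/1024 = 63/256

Answer: 63/256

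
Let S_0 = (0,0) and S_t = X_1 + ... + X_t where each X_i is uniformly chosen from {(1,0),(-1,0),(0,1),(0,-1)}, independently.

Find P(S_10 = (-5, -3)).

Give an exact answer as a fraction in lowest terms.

Let h be the number of horizontal steps (so 10-h are vertical). To end at (-5,-3) need (h-5)/2 right-steps and ((10-h)-3)/2 up-steps.
Sum over h with 5 ≤ h ≤ 7, h ≡ 1 (mod 2), 10-h ≡ 1 (mod 2):
h=5: C(10,5)·C(5,0)·C(5,1) = 252·1·5 = 1260
h=7: C(10,7)·C(7,1)·C(3,0) = 120·7·1 = 840
Total favorable: 2100
Total paths: 4^10 = 1048576
P = 2100/1048576 = 525/262144

Answer: 525/262144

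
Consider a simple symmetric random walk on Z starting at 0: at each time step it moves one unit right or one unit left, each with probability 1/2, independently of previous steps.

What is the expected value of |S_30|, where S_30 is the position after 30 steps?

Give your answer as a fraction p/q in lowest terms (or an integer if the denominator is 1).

S_30 takes values m ≡ 0 (mod 2) with |m| ≤ 30; P(S_30=m) = C(30,(30+m)/2)/2^30.
Total paths: 2^30 = 1073741824
Distribution: P(S=-30)=1/1073741824, P(S=-28)=30/1073741824, P(S=-26)=435/1073741824, P(S=-24)=4060/1073741824, P(S=-22)=27405/1073741824, P(S=-20)=142506/1073741824, P(S=-18)=593775/1073741824, P(S=-16)=2035800/1073741824, P(S=-14)=5852925/1073741824, P(S=-12)=14307150/1073741824, P(S=-10)=30045015/1073741824, P(S=-8)=54627300/1073741824, P(S=-6)=86493225/1073741824, P(S=-4)=119759850/1073741824, P(S=-2)=145422675/1073741824, P(S=0)=155117520/1073741824, P(S=2)=145422675/1073741824, P(S=4)=119759850/1073741824, P(S=6)=86493225/1073741824, P(S=8)=54627300/1073741824, P(S=10)=30045015/1073741824, P(S=12)=14307150/1073741824, P(S=14)=5852925/1073741824, P(S=16)=2035800/1073741824, P(S=18)=593775/1073741824, P(S=20)=142506/1073741824, P(S=22)=27405/1073741824, P(S=24)=4060/1073741824, P(S=26)=435/1073741824, P(S=28)=30/1073741824, P(S=30)=1/1073741824
E[|S_30|] = Σ_m |m|·P(S_30=m) = 4653525600/1073741824 = 145422675/33554432

Answer: 145422675/33554432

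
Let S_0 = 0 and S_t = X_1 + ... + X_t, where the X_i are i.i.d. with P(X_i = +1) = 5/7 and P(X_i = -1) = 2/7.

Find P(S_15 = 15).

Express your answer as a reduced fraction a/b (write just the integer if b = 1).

To reach position 15 after 15 steps: need 15 steps of +1 and 0 steps of -1.
Number of such sequences: C(15,15) = 1
Each has probability (5/7)^15 · (2/7)^0 = 30517578125/4747561509943
P = 1 · 30517578125/4747561509943 = 30517578125/4747561509943

Answer: 30517578125/4747561509943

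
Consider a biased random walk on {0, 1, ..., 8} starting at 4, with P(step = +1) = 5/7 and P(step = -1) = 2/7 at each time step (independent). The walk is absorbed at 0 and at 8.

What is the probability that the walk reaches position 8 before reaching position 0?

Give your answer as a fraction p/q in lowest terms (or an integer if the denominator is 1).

Answer: 625/641

Derivation:
Biased walk: p = 5/7, q = 2/7, r = q/p = 2/5
Gambler's ruin: P(hit 8 before 0 | start at 4) = (1 - r^a)/(1 - r^N)
r^4 = 16/625; r^8 = 256/390625
P = (1 - 16/625) / (1 - 256/390625) = 609/625 / 390369/390625 = 625/641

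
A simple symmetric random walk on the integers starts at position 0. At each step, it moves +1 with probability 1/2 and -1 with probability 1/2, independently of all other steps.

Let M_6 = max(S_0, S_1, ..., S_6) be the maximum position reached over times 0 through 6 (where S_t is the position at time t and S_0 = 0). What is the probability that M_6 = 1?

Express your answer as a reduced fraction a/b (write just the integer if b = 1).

Let M_6 = max(S_0,...,S_6). Use the reflection principle: for j ≥ 1, #{paths with M_6 ≥ j} = #{S_6 ≥ j} + #{S_6 ≥ j+1}.
By reflection, #{M_6 ≥ 1} = #{S_6 ≥ 1} + #{S_6 ≥ 2} = 22 + 22 = 44.
#{M_6 ≥ 2} = #{S_6 ≥ 2} + #{S_6 ≥ 3} = 22 + 7 = 29.
#{M_6 = 1} = 44 - 29 = 15.
P(M_6 = 1) = 15/64 = 15/64

Answer: 15/64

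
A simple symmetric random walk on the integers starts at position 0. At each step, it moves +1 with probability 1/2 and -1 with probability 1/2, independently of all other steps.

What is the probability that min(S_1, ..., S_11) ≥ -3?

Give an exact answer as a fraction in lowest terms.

Let f(t,s) = #length-t paths at position s with S_1..S_t all ≥ -3.
f(t,s) = f(t-1,s-1) + f(t-1,s+1) for s ≥ -3; f(t,s) = 0 for s < -3.
t=0: f(0,0)=1
t=1: f(1,-1)=1 f(1,1)=1
t=2: f(2,-2)=1 f(2,0)=2 f(2,2)=1
t=3: f(3,-3)=1 f(3,-1)=3 f(3,1)=3 f(3,3)=1
t=4: f(4,-2)=4 f(4,0)=6 f(4,2)=4 f(4,4)=1
t=5: f(5,-3)=4 f(5,-1)=10 f(5,1)=10 f(5,3)=5 f(5,5)=1
t=6: f(6,-2)=14 f(6,0)=20 f(6,2)=15 f(6,4)=6 f(6,6)=1
t=7: f(7,-3)=14 f(7,-1)=34 f(7,1)=35 f(7,3)=21 f(7,5)=7 f(7,7)=1
t=8: f(8,-2)=48 f(8,0)=69 f(8,2)=56 f(8,4)=28 f(8,6)=8 f(8,8)=1
t=9: f(9,-3)=48 f(9,-1)=117 f(9,1)=125 f(9,3)=84 f(9,5)=36 f(9,7)=9 f(9,9)=1
t=10: f(10,-2)=165 f(10,0)=242 f(10,2)=209 f(10,4)=120 f(10,6)=45 f(10,8)=10 f(10,10)=1
t=11: f(11,-3)=165 f(11,-1)=407 f(11,1)=451 f(11,3)=329 f(11,5)=165 f(11,7)=55 f(11,9)=11 f(11,11)=1
Σ_s f(11,s) = 1584
P = 1584/2048 = 99/128

Answer: 99/128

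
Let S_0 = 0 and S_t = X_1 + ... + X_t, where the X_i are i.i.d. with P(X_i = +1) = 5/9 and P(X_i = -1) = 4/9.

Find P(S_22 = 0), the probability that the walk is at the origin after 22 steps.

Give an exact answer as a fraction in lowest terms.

Answer: 48157491200000000000/328256967394537077627

Derivation:
To be at 0 after 22 steps: need exactly 11 steps of +1 and 11 of -1.
Number of such sequences: C(22,11) = 705432
Each has probability (5/9)^11 · (4/9)^11 = 204800000000000/984770902183611232881
P = 705432 · 204800000000000/984770902183611232881 = 48157491200000000000/328256967394537077627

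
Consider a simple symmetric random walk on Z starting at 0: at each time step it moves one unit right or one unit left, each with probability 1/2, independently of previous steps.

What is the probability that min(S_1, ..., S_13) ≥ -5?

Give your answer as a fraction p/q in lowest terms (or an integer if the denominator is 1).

Let f(t,s) = #length-t paths at position s with S_1..S_t all ≥ -5.
f(t,s) = f(t-1,s-1) + f(t-1,s+1) for s ≥ -5; f(t,s) = 0 for s < -5.
t=0: f(0,0)=1
t=1: f(1,-1)=1 f(1,1)=1
t=2: f(2,-2)=1 f(2,0)=2 f(2,2)=1
t=3: f(3,-3)=1 f(3,-1)=3 f(3,1)=3 f(3,3)=1
t=4: f(4,-4)=1 f(4,-2)=4 f(4,0)=6 f(4,2)=4 f(4,4)=1
t=5: f(5,-5)=1 f(5,-3)=5 f(5,-1)=10 f(5,1)=10 f(5,3)=5 f(5,5)=1
t=6: f(6,-4)=6 f(6,-2)=15 f(6,0)=20 f(6,2)=15 f(6,4)=6 f(6,6)=1
t=7: f(7,-5)=6 f(7,-3)=21 f(7,-1)=35 f(7,1)=35 f(7,3)=21 f(7,5)=7 f(7,7)=1
t=8: f(8,-4)=27 f(8,-2)=56 f(8,0)=70 f(8,2)=56 f(8,4)=28 f(8,6)=8 f(8,8)=1
t=9: f(9,-5)=27 f(9,-3)=83 f(9,-1)=126 f(9,1)=126 f(9,3)=84 f(9,5)=36 f(9,7)=9 f(9,9)=1
t=10: f(10,-4)=110 f(10,-2)=209 f(10,0)=252 f(10,2)=210 f(10,4)=120 f(10,6)=45 f(10,8)=10 f(10,10)=1
t=11: f(11,-5)=110 f(11,-3)=319 f(11,-1)=461 f(11,1)=462 f(11,3)=330 f(11,5)=165 f(11,7)=55 f(11,9)=11 f(11,11)=1
t=12: f(12,-4)=429 f(12,-2)=780 f(12,0)=923 f(12,2)=792 f(12,4)=495 f(12,6)=220 f(12,8)=66 f(12,10)=12 f(12,12)=1
t=13: f(13,-5)=429 f(13,-3)=1209 f(13,-1)=1703 f(13,1)=1715 f(13,3)=1287 f(13,5)=715 f(13,7)=286 f(13,9)=78 f(13,11)=13 f(13,13)=1
Σ_s f(13,s) = 7436
P = 7436/8192 = 1859/2048

Answer: 1859/2048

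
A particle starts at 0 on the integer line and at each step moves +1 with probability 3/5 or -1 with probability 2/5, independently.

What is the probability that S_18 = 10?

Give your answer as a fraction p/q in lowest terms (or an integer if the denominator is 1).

Answer: 46834832448/762939453125

Derivation:
To reach position 10 after 18 steps: need 14 steps of +1 and 4 steps of -1.
Number of such sequences: C(18,14) = 3060
Each has probability (3/5)^14 · (2/5)^4 = 76527504/3814697265625
P = 3060 · 76527504/3814697265625 = 46834832448/762939453125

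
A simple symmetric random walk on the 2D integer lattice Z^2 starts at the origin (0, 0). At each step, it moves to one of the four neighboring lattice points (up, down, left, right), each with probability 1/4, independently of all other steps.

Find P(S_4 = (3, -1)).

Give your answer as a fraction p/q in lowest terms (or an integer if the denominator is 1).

Answer: 1/64

Derivation:
Let h be the number of horizontal steps (so 4-h are vertical). To end at (3,-1) need (h+3)/2 right-steps and ((4-h)-1)/2 up-steps.
Sum over h with 3 ≤ h ≤ 3, h ≡ 1 (mod 2), 4-h ≡ 1 (mod 2):
h=3: C(4,3)·C(3,3)·C(1,0) = 4·1·1 = 4
Total favorable: 4
Total paths: 4^4 = 256
P = 4/256 = 1/64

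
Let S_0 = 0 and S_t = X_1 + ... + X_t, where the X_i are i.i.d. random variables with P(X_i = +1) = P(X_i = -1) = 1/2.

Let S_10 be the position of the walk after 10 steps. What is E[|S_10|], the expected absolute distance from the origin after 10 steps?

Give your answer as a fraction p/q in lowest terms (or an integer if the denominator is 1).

Answer: 315/128

Derivation:
S_10 takes values m ≡ 0 (mod 2) with |m| ≤ 10; P(S_10=m) = C(10,(10+m)/2)/2^10.
Total paths: 2^10 = 1024
Distribution: P(S=-10)=1/1024, P(S=-8)=10/1024, P(S=-6)=45/1024, P(S=-4)=120/1024, P(S=-2)=210/1024, P(S=0)=252/1024, P(S=2)=210/1024, P(S=4)=120/1024, P(S=6)=45/1024, P(S=8)=10/1024, P(S=10)=1/1024
E[|S_10|] = Σ_m |m|·P(S_10=m) = 2520/1024 = 315/128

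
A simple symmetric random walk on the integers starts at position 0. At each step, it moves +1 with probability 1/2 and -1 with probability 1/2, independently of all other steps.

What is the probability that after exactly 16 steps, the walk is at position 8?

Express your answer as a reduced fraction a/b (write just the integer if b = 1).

To reach position 8 after 16 steps: need 12 steps of +1 and 4 of -1.
Favorable paths: C(16,12) = 1820
Total paths: 2^16 = 65536
P = 1820/65536 = 455/16384

Answer: 455/16384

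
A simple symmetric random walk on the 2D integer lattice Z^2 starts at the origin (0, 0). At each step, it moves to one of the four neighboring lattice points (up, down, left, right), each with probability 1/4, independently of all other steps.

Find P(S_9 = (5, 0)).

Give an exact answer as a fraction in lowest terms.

Answer: 81/16384

Derivation:
Let h be the number of horizontal steps (so 9-h are vertical). To end at (5,0) need (h+5)/2 right-steps and ((9-h)+0)/2 up-steps.
Sum over h with 5 ≤ h ≤ 9, h ≡ 1 (mod 2), 9-h ≡ 0 (mod 2):
h=5: C(9,5)·C(5,5)·C(4,2) = 126·1·6 = 756
h=7: C(9,7)·C(7,6)·C(2,1) = 36·7·2 = 504
h=9: C(9,9)·C(9,7)·C(0,0) = 1·36·1 = 36
Total favorable: 1296
Total paths: 4^9 = 262144
P = 1296/262144 = 81/16384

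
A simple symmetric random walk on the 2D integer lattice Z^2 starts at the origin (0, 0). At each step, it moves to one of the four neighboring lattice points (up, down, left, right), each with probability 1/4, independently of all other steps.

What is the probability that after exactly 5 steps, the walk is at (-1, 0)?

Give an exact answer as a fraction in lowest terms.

Answer: 25/256

Derivation:
Let h be the number of horizontal steps (so 5-h are vertical). To end at (-1,0) need (h-1)/2 right-steps and ((5-h)+0)/2 up-steps.
Sum over h with 1 ≤ h ≤ 5, h ≡ 1 (mod 2), 5-h ≡ 0 (mod 2):
h=1: C(5,1)·C(1,0)·C(4,2) = 5·1·6 = 30
h=3: C(5,3)·C(3,1)·C(2,1) = 10·3·2 = 60
h=5: C(5,5)·C(5,2)·C(0,0) = 1·10·1 = 10
Total favorable: 100
Total paths: 4^5 = 1024
P = 100/1024 = 25/256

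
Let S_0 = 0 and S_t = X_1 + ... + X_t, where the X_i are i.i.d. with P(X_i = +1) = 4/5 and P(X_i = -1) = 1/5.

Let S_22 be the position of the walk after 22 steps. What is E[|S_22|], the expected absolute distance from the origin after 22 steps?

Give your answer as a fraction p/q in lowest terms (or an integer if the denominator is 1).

S_22 takes values m ≡ 0 (mod 2) with |m| ≤ 22; P(S_22=m) = C(22,(22+m)/2) · (4/5)^((22+m)/2) · (1/5)^((22-m)/2).
Distribution: P(S=-22)=1/2384185791015625, P(S=-20)=88/2384185791015625, P(S=-18)=3696/2384185791015625, P(S=-16)=19712/476837158203125, P(S=-14)=374528/476837158203125, P(S=-12)=26966016/2384185791015625, P(S=-10)=305614848/2384185791015625, P(S=-8)=2794192896/2384185791015625, P(S=-6)=4191289344/476837158203125, P(S=-4)=26079133696/476837158203125, P(S=-2)=678057476096/2384185791015625, P(S=0)=2958796259328/2384185791015625, P(S=2)=10848919617536/2384185791015625, P(S=4)=6676258226176/476837158203125, P(S=6)=17167521153024/476837158203125, P(S=8)=183120225632256/2384185791015625, P(S=10)=320460394856448/2384185791015625, P(S=12)=452414675091456/2384185791015625, P(S=14)=100536594464768/476837158203125, P(S=16)=84662395338752/476837158203125, P(S=18)=253987186016256/2384185791015625, P(S=20)=96757023244288/2384185791015625, P(S=22)=17592186044416/2384185791015625
E[|S_22|] = Σ_m |m|·P(S_22=m) = 31475310836311254/2384185791015625

Answer: 31475310836311254/2384185791015625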